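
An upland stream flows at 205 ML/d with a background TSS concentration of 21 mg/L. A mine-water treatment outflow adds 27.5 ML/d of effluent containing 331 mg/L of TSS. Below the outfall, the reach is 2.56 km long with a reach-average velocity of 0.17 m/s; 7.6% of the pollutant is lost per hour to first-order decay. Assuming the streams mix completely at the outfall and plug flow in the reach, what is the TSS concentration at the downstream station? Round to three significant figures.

After mixing, C = (205.0·21.00 + 27.50·331.0) / 232.5 = 13410/232.5 = 57.67 mg/L.
Travel time t = 2.56·1000 / 0.17 = 15060 s = 4.183 h.
7.6%/h lost → k = −ln(1 − 0.076) = 0.07904 h⁻¹.
First-order decay: C = 57.67·exp(−k·t) = 57.67·0.7185 = 41.43 mg/L.

41.4 mg/L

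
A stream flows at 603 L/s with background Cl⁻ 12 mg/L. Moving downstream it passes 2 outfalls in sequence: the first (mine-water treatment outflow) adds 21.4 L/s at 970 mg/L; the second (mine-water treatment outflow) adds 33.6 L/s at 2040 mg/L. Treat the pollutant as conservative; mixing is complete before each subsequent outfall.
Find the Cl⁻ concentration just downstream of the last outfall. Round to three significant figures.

After outfall 1: Q = 603.0 + 21.40 = 624.4 L/s; C = (603.0·12.00 + 21.40·970.0)/624.4 = 44.83 mg/L.
After outfall 2: Q = 624.4 + 33.60 = 658.0 L/s; C = (624.4·44.83 + 33.60·2040)/658.0 = 146.7 mg/L.

147 mg/L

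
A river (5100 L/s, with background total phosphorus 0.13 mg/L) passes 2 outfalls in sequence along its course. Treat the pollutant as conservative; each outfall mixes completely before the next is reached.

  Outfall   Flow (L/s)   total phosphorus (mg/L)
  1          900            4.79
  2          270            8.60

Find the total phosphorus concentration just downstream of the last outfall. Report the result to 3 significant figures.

1.16 mg/L

Outfall 1: combined Q = 6000 L/s; C = (5100·0.1300 + 900.0·4.790)/6000 = 0.8290 mg/L.
Outfall 2: combined Q = 6270 L/s; C = (6000·0.8290 + 270.0·8.600)/6270 = 1.164 mg/L.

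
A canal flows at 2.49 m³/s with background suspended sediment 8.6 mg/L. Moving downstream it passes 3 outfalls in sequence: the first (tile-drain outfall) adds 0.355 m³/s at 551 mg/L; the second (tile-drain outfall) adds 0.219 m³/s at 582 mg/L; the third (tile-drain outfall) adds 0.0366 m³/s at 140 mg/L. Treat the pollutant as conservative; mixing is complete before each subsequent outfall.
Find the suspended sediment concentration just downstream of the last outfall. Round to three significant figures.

Below outfall 1: Q → 2.845 m³/s, C = (2.490·8.600 + 0.3550·551.0)/2.845 = 76.28 mg/L.
Below outfall 2: Q → 3.064 m³/s, C = (2.845·76.28 + 0.2190·582.0)/3.064 = 112.4 mg/L.
Below outfall 3: Q → 3.101 m³/s, C = (3.064·112.4 + 0.03660·140.0)/3.101 = 112.8 mg/L.

113 mg/L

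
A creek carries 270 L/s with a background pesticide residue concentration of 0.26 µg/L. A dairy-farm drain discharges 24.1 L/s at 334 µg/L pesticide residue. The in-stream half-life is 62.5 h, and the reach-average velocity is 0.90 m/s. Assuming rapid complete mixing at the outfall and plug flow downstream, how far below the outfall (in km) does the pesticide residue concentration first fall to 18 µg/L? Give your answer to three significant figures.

Mass balance: C = (270.0·0.2600 + 24.10·334.0) / 294.1 = 8120/294.1 = 27.61 µg/L.
Half-life 62.5 h → k = ln 2 / 62.5 = 0.01109 h⁻¹ = 0.2662 d⁻¹.
Set 27.61·exp(−k·t) = 18 → t = ln(27.61/18)/k = 138800 s = 38.57 h.
Distance = v·t = 0.90·138800 = 125000 m = 125.0 km.

125 km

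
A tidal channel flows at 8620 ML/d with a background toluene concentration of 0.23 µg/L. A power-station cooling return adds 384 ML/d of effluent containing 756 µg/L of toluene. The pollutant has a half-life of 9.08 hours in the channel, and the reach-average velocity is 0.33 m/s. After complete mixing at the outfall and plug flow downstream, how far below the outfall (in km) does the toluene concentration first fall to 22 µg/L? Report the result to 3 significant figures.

Mixed concentration C = ΣQC/ΣQ = (8620·0.2300 + 384.0·756.0) / 9004 = 292300/9004 = 32.46 µg/L.
Half-life 9.08 h → k = ln 2 / 9.08 = 0.07634 h⁻¹ = 1.832 d⁻¹.
Set 32.46·exp(−k·t) = 22 → t = ln(32.46/22)/k = 18350 s = 5.096 h.
Distance = v·t = 0.33·18350 = 6054 m = 6.054 km.

6.05 km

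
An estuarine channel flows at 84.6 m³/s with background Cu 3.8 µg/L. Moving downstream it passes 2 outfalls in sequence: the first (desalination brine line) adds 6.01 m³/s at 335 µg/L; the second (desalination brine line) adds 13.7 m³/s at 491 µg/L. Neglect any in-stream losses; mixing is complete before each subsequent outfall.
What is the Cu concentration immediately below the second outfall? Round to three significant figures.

86.9 µg/L

After outfall 1: Q = 84.60 + 6.010 = 90.61 m³/s; C = (84.60·3.800 + 6.010·335.0)/90.61 = 25.77 µg/L.
After outfall 2: Q = 90.61 + 13.70 = 104.3 m³/s; C = (90.61·25.77 + 13.70·491.0)/104.3 = 86.87 µg/L.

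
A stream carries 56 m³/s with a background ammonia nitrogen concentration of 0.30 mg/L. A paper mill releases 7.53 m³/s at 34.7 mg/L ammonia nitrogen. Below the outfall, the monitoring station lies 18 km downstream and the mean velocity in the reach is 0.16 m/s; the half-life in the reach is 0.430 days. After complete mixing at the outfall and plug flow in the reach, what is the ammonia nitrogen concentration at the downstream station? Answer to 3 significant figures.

Conservation of mass: C = (56.00·0.3000 + 7.530·34.70) / 63.53 = 278.1/63.53 = 4.377 mg/L.
Travel time t = 18·1000 / 0.16 = 112500 s = 31.25 h.
Half-life 0.430 d → k = ln 2 / 0.430 = 1.612 d⁻¹.
Decay over the reach: 4.377·exp(−kt) = 4.377·0.1226 = 0.5366 mg/L.

0.537 mg/L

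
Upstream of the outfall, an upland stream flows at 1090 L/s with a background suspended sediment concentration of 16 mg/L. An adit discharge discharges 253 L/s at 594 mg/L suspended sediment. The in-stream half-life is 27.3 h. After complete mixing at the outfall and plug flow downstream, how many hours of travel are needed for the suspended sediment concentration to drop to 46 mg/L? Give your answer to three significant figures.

Conservation of mass: C = (1090·16.00 + 253.0·594.0) / 1343 = 167700/1343 = 124.9 mg/L.
Half-life 27.3 h → k = ln 2 / 27.3 = 0.02539 h⁻¹ = 0.6094 d⁻¹.
124.9·exp(−k·t) = 46 → t = ln(124.9/46)/k = 141600 s = 39.34 h.

39.3 h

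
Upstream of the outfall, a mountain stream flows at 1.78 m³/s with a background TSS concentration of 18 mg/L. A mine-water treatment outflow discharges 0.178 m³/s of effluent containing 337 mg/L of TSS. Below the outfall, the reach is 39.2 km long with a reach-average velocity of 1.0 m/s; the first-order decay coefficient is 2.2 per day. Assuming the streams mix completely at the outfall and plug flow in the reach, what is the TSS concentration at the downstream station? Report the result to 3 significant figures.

Conservation of mass: C = (1.780·18.00 + 0.1780·337.0) / 1.958 = 92.03/1.958 = 47.00 mg/L.
Travel time t = 39.2·1000 / 1.0 = 39200 s = 10.89 h.
Decay over the reach: 47.00·exp(−kt) = 47.00·0.3686 = 17.32 mg/L.

17.3 mg/L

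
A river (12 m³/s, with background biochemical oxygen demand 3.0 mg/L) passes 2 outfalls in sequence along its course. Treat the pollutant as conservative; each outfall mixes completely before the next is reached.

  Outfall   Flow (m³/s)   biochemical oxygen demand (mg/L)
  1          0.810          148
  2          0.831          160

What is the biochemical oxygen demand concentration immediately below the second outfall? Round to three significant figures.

Below outfall 1: Q → 12.81 m³/s, C = (12.00·3.000 + 0.8100·148.0)/12.81 = 12.17 mg/L.
Below outfall 2: Q → 13.64 m³/s, C = (12.81·12.17 + 0.8310·160.0)/13.64 = 21.17 mg/L.

21.2 mg/L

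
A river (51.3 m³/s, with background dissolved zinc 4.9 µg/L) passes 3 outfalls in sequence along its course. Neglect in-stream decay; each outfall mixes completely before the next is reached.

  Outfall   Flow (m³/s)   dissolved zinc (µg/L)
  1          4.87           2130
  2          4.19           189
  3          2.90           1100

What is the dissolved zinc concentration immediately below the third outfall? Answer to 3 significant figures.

Below outfall 1: Q → 56.17 m³/s, C = (51.30·4.900 + 4.870·2130)/56.17 = 189.1 µg/L.
Below outfall 2: Q → 60.36 m³/s, C = (56.17·189.1 + 4.190·189.0)/60.36 = 189.1 µg/L.
Below outfall 3: Q → 63.26 m³/s, C = (60.36·189.1 + 2.900·1100)/63.26 = 230.9 µg/L.

231 µg/L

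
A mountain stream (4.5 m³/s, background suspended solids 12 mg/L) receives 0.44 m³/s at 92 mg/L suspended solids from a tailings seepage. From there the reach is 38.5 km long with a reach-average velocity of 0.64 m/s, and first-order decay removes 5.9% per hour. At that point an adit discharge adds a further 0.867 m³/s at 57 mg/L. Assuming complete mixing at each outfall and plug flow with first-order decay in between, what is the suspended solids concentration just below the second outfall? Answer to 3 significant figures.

14.4 mg/L

Flow-weighted average: C = (4.500·12.00 + 0.4400·92.00) / 4.940 = 94.48/4.940 = 19.13 mg/L; combined flow 4.940 m³/s.
Travel time t = 38.5·1000 / 0.64 = 60160 s = 16.71 h.
5.9%/h lost → k = −ln(1 − 0.059) = 0.06081 h⁻¹.
First-order decay: C = 19.13·exp(−k·t) = 19.13·0.3620 = 6.923 mg/L.
At the second outfall, C = (4.940·6.923 + 0.8670·57.00) / (4.940 + 0.8670) = 14.40 mg/L.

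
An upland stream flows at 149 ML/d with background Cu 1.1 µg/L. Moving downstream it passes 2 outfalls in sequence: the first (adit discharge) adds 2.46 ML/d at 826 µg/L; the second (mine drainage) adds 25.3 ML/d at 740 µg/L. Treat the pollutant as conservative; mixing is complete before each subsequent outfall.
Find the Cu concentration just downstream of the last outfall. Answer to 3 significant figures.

After outfall 1: Q = 149.0 + 2.460 = 151.5 ML/d; C = (149.0·1.100 + 2.460·826.0)/151.5 = 14.50 µg/L.
After outfall 2: Q = 151.5 + 25.30 = 176.8 ML/d; C = (151.5·14.50 + 25.30·740.0)/176.8 = 118.3 µg/L.

118 µg/L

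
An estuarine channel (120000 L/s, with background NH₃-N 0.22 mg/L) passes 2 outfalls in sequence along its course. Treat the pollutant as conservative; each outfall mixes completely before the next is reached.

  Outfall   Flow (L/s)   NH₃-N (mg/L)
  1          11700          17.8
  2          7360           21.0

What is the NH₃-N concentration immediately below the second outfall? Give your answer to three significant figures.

After outfall 1: Q = 120000 + 11700 = 131700 L/s; C = (120000·0.2200 + 11700·17.80)/131700 = 1.782 mg/L.
After outfall 2: Q = 131700 + 7360 = 139100 L/s; C = (131700·1.782 + 7360·21.00)/139100 = 2.799 mg/L.

2.80 mg/L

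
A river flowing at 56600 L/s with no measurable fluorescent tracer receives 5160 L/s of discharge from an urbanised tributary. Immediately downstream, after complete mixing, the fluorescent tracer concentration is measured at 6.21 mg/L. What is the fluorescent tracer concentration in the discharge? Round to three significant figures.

Mass balance: 56600·0 + 5160·Cₑ = 61760·6.210
→ Cₑ = (61760·6.210 − 56600·0) / 5160 = 74.33 mg/L.

74.3 mg/L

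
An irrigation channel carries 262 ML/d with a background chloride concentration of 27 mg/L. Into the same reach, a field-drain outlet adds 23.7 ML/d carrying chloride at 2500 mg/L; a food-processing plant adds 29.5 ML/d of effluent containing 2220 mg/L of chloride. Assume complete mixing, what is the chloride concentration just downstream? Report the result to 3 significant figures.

Flow-weighted average: C = (262.0·27.00 + 23.70·2500 + 29.50·2220) / 315.2 = 131800/315.2 = 418.2 mg/L.

418 mg/L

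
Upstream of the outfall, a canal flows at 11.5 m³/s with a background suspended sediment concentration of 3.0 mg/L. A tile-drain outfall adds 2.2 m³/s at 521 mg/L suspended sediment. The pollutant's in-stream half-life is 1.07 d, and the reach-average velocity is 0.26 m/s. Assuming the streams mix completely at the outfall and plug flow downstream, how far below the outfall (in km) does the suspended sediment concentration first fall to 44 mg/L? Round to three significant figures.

Mixed concentration C = ΣQC/ΣQ = (11.50·3.000 + 2.200·521.0) / 13.70 = 1181/13.70 = 86.18 mg/L.
Half-life 1.07 d → k = ln 2 / 1.07 = 0.6478 d⁻¹.
Set 86.18·exp(−k·t) = 44 → t = ln(86.18/44)/k = 89660 s = 24.91 h.
Distance = v·t = 0.26·89660 = 23310 m = 23.31 km.

23.3 km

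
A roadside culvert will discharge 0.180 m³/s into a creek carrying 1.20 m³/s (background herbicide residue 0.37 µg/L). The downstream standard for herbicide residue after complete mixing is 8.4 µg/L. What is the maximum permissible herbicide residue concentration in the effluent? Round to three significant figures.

At the limit, (Qr·Cr + Qe·Cₑ)/(Qr + Qe) = 8.4:
Cₑ = (1.380·8.4 − 1.200·0.3700) / 0.1800 = 61.93 µg/L.

61.9 µg/L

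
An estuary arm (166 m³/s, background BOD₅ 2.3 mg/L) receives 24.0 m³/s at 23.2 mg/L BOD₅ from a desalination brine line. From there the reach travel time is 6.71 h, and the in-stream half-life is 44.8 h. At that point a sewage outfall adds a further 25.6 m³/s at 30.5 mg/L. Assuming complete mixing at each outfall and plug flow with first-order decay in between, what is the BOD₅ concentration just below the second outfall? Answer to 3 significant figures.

7.55 mg/L

Flow-weighted average: C = (166.0·2.300 + 24.00·23.20) / 190.0 = 938.6/190.0 = 4.940 mg/L; combined flow 190.0 m³/s.
Half-life 44.8 h → k = ln 2 / 44.8 = 0.01547 h⁻¹ = 0.3713 d⁻¹.
First-order decay: C = 4.940·exp(−k·t) = 4.940·0.9014 = 4.453 mg/L.
At the second outfall, C = (190.0·4.453 + 25.60·30.50) / (190.0 + 25.60) = 7.546 mg/L.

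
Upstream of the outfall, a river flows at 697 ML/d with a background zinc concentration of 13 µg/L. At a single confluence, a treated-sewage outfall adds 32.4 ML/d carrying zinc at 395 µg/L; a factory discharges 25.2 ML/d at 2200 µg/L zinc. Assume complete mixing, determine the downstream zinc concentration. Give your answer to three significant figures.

102 µg/L

Flow-weighted average: C = (697.0·13.00 + 32.40·395.0 + 25.20·2200) / 754.6 = 77300/754.6 = 102.4 µg/L.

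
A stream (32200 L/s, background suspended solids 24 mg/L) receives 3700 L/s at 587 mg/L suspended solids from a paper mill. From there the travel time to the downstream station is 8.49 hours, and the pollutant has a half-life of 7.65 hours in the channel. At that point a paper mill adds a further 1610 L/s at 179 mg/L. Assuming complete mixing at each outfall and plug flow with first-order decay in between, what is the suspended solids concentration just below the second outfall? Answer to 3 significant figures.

Mixed concentration C = ΣQC/ΣQ = (32200·24.00 + 3700·587.0) / 35900 = 2945000/35900 = 82.03 mg/L; combined flow 35900 L/s.
Half-life 7.65 h → k = ln 2 / 7.65 = 0.09061 h⁻¹ = 2.175 d⁻¹.
First-order decay: C = 82.03·exp(−k·t) = 82.03·0.4634 = 38.01 mg/L.
At the second outfall, C = (35900·38.01 + 1610·179.0) / (35900 + 1610) = 44.06 mg/L.

44.1 mg/L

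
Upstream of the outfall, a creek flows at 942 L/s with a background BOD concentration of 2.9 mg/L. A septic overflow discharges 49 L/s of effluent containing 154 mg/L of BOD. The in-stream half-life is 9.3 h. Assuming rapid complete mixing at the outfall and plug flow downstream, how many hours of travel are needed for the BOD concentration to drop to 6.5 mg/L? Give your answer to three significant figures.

Flow-weighted average: C = (942.0·2.900 + 49.00·154.0) / 991.0 = 10280/991.0 = 10.37 mg/L.
Half-life 9.3 h → k = ln 2 / 9.3 = 0.07453 h⁻¹ = 1.789 d⁻¹.
10.37·exp(−k·t) = 6.5 → t = ln(10.37/6.5)/k = 22570 s = 6.269 h.

6.27 h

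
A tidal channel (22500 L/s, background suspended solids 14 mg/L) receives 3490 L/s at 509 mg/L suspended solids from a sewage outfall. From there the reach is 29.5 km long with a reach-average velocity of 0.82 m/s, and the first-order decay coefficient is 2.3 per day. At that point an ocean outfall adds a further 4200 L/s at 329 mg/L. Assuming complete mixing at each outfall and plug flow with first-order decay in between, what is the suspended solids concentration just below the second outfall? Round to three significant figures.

72.4 mg/L

Mass balance: C = (22500·14.00 + 3490·509.0) / 25990 = 2091000/25990 = 80.47 mg/L; combined flow 25990 L/s.
Travel time t = 29.5·1000 / 0.82 = 35980 s = 9.993 h.
After decay, C = 80.47 × e^(−kt) = 80.47 × 0.3838 = 30.88 mg/L.
At the second outfall, C = (25990·30.88 + 4200·329.0) / (25990 + 4200) = 72.36 mg/L.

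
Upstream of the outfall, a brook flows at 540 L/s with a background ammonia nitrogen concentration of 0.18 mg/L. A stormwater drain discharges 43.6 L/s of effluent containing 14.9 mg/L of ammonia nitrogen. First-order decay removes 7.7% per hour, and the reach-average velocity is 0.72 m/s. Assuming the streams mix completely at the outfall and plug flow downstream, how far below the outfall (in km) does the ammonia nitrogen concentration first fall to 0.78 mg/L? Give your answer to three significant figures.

Mixed concentration C = ΣQC/ΣQ = (540.0·0.1800 + 43.60·14.90) / 583.6 = 746.8/583.6 = 1.280 mg/L.
7.7%/h lost → k = −ln(1 − 0.077) = 0.08013 h⁻¹.
Set 1.280·exp(−k·t) = 0.78 → t = ln(1.280/0.78)/k = 22240 s = 6.179 h.
Distance = v·t = 0.72·22240 = 16020 m = 16.02 km.

16.0 km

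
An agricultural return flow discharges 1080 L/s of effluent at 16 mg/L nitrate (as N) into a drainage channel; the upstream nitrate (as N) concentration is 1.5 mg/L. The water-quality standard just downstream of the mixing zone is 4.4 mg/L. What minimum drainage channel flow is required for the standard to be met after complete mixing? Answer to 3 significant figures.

4320 L/s

Set C_mix = 4.4: (Q·1.500 + 1080·16.00) / (Q + 1080) = 4.4
→ Q = 1080·(16.00 − 4.4)/(4.4 − 1.500) = 4320 L/s.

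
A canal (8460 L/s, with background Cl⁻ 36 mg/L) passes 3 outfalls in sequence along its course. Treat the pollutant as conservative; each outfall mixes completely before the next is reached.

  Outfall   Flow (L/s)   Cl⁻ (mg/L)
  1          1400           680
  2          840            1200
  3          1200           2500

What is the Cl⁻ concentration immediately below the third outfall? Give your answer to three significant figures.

Below outfall 1: Q → 9860 L/s, C = (8460·36.00 + 1400·680.0)/9860 = 127.4 mg/L.
Below outfall 2: Q → 10700 L/s, C = (9860·127.4 + 840.0·1200)/10700 = 211.6 mg/L.
Below outfall 3: Q → 11900 L/s, C = (10700·211.6 + 1200·2500)/11900 = 442.4 mg/L.

442 mg/L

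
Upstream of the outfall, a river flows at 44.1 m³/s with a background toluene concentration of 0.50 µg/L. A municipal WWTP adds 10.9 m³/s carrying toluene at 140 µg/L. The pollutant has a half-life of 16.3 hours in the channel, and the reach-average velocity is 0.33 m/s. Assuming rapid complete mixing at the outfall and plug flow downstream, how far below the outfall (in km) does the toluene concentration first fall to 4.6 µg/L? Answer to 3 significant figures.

Flow-weighted average: C = (44.10·0.5000 + 10.90·140.0) / 55.00 = 1548/55.00 = 28.15 µg/L.
Half-life 16.3 h → k = ln 2 / 16.3 = 0.04252 h⁻¹ = 1.021 d⁻¹.
Set 28.15·exp(−k·t) = 4.6 → t = ln(28.15/4.6)/k = 153300 s = 42.60 h.
Distance = v·t = 0.33·153300 = 50600 m = 50.60 km.

50.6 km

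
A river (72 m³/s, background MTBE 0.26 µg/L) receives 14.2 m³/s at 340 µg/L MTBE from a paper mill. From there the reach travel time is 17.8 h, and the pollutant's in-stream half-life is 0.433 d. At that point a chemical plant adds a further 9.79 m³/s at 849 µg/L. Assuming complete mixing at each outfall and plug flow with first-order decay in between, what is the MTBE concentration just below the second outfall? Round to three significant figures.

102 µg/L

Mass balance: C = (72.00·0.2600 + 14.20·340.0) / 86.20 = 4847/86.20 = 56.23 µg/L; combined flow 86.20 m³/s.
Half-life 0.433 d → k = ln 2 / 0.433 = 1.601 d⁻¹.
Decay over the reach: 56.23·exp(−kt) = 56.23·0.3051 = 17.15 µg/L.
Second outfall: C = (86.20·17.15 + 9.790·849.0)/95.99 = 102.0 µg/L.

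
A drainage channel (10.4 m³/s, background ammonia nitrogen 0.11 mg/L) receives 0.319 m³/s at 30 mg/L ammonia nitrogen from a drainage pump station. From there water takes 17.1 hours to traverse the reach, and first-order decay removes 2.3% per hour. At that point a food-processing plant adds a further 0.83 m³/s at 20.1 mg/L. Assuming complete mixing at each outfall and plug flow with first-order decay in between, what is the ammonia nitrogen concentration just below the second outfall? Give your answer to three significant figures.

2.07 mg/L

After mixing, C = (10.40·0.1100 + 0.3190·30.00) / 10.72 = 10.71/10.72 = 0.9995 mg/L; combined flow 10.72 m³/s.
2.3%/h lost → k = −ln(1 − 0.023) = 0.02327 h⁻¹.
After decay, C = 0.9995 × e^(−kt) = 0.9995 × 0.6717 = 0.6714 mg/L.
Second outfall: C = (10.72·0.6714 + 0.8300·20.10)/11.55 = 2.068 mg/L.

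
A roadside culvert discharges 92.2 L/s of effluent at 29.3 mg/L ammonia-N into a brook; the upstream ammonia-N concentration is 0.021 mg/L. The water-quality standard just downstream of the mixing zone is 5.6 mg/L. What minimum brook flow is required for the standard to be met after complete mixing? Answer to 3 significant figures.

392 L/s

Set C_mix = 5.6: (Q·0.02100 + 92.20·29.30) / (Q + 92.20) = 5.6
→ Q = 92.20·(29.30 − 5.6)/(5.6 − 0.02100) = 391.7 L/s.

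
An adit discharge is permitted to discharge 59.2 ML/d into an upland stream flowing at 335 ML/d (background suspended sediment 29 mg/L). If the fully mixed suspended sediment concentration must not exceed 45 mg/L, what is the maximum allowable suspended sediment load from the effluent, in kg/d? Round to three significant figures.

8020 kg/d

Mass balance at the limit: 335.0·29.00 + 59.20·Cₑ = 394.2·45 → Cₑ = 135.5 mg/L.
59.20 ML/d = 0.6852 m³/s. Load = 0.6852 m³/s × 135.5 g/m³ × 86 400 s/d = 8024 kg/d.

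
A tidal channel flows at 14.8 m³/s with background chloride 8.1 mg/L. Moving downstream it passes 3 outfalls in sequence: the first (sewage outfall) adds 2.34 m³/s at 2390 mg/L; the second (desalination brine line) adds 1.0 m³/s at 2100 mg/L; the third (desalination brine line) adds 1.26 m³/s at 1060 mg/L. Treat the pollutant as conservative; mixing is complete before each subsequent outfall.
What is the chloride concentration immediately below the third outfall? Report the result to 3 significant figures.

After outfall 1: Q = 14.80 + 2.340 = 17.14 m³/s; C = (14.80·8.100 + 2.340·2390)/17.14 = 333.3 mg/L.
After outfall 2: Q = 17.14 + 1.000 = 18.14 m³/s; C = (17.14·333.3 + 1.000·2100)/18.14 = 430.7 mg/L.
After outfall 3: Q = 18.14 + 1.260 = 19.40 m³/s; C = (18.14·430.7 + 1.260·1060)/19.40 = 471.6 mg/L.

472 mg/L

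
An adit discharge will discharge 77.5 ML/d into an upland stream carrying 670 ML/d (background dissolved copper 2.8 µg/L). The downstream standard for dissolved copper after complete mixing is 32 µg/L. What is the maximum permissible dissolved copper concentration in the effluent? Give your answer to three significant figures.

At the limit, (Qr·Cr + Qe·Cₑ)/(Qr + Qe) = 32:
Cₑ = (747.5·32 − 670.0·2.800) / 77.50 = 284.4 µg/L.

284 µg/L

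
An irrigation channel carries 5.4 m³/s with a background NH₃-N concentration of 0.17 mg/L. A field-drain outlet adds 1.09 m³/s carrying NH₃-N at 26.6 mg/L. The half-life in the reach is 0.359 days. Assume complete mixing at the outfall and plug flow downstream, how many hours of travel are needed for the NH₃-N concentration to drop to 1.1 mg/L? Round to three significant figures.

17.8 h

After mixing, C = (5.400·0.1700 + 1.090·26.60) / 6.490 = 29.91/6.490 = 4.609 mg/L.
Half-life 0.359 d → k = ln 2 / 0.359 = 1.931 d⁻¹.
4.609·exp(−k·t) = 1.1 → t = ln(4.609/1.1)/k = 64110 s = 17.81 h.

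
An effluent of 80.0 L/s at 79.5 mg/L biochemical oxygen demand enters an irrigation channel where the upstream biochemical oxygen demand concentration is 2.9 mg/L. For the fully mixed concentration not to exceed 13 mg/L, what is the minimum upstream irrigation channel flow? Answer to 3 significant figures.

527 L/s

Set C_mix = 13: (Q·2.900 + 80.00·79.50) / (Q + 80.00) = 13
→ Q = 80.00·(79.50 − 13)/(13 − 2.900) = 526.7 L/s.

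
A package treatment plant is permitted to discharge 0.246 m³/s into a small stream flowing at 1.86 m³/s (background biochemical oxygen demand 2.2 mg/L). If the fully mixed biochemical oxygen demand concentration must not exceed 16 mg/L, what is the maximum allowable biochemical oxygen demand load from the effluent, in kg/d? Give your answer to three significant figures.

2560 kg/d

Mass balance at the limit: 1.860·2.200 + 0.2460·Cₑ = 2.106·16 → Cₑ = 120.3 mg/L.
Load = 0.2460 m³/s × 120.3 g/m³ × 86 400 s/d = 2558 kg/d.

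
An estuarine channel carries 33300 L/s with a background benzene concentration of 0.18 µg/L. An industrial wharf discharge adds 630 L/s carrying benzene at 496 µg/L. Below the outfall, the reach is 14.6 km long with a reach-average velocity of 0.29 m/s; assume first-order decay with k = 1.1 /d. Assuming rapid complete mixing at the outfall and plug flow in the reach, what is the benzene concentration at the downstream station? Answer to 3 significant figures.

4.94 µg/L

Mixed concentration C = ΣQC/ΣQ = (33300·0.1800 + 630.0·496.0) / 33930 = 318500/33930 = 9.386 µg/L.
Travel time t = 14.6·1000 / 0.29 = 50340 s = 13.98 h.
Decay over the reach: 9.386·exp(−kt) = 9.386·0.5268 = 4.945 µg/L.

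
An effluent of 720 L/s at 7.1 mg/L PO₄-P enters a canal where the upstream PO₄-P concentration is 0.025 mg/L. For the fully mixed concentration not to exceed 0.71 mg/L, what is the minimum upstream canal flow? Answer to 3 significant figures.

6720 L/s

Set C_mix = 0.71: (Q·0.02500 + 720.0·7.100) / (Q + 720.0) = 0.71
→ Q = 720.0·(7.100 − 0.71)/(0.71 − 0.02500) = 6716 L/s.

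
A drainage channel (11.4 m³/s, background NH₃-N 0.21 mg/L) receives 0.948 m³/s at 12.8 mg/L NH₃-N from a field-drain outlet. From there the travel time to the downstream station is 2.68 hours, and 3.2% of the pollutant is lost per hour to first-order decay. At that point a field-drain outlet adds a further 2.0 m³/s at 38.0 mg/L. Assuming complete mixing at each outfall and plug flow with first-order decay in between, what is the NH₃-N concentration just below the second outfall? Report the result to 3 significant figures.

Mass balance: C = (11.40·0.2100 + 0.9480·12.80) / 12.35 = 14.53/12.35 = 1.177 mg/L; combined flow 12.35 m³/s.
3.2%/h lost → k = −ln(1 − 0.032) = 0.03252 h⁻¹.
Applying C = C₀e^(−kt): 1.177 × 0.9165 = 1.078 mg/L.
Second outfall: C = (12.35·1.078 + 2.000·38.00)/14.35 = 6.225 mg/L.

6.22 mg/L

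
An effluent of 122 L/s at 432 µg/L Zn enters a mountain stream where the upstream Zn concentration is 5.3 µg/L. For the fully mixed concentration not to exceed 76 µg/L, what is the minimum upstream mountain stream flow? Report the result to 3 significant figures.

614 L/s

Set C_mix = 76: (Q·5.300 + 122.0·432.0) / (Q + 122.0) = 76
→ Q = 122.0·(432.0 − 76)/(76 − 5.300) = 614.3 L/s.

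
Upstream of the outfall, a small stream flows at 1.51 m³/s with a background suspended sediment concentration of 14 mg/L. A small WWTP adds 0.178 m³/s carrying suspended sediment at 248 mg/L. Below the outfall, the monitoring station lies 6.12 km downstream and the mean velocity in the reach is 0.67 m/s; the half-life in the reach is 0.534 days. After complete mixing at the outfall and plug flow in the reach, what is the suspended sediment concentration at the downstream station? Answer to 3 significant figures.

After mixing, C = (1.510·14.00 + 0.1780·248.0) / 1.688 = 65.28/1.688 = 38.68 mg/L.
Travel time t = 6.12·1000 / 0.67 = 9134 s = 2.537 h.
Half-life 0.534 d → k = ln 2 / 0.534 = 1.298 d⁻¹.
Decay over the reach: 38.68·exp(−kt) = 38.68·0.8718 = 33.72 mg/L.

33.7 mg/L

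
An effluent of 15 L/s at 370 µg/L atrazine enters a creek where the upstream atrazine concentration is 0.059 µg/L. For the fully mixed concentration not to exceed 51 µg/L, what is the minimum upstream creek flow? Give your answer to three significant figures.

93.9 L/s

Set C_mix = 51: (Q·0.05900 + 15.00·370.0) / (Q + 15.00) = 51
→ Q = 15.00·(370.0 − 51)/(51 − 0.05900) = 93.93 L/s.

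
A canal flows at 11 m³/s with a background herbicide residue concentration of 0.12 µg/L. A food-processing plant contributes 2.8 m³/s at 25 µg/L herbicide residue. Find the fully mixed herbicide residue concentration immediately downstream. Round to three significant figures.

Flow-weighted average: C = (11.00·0.1200 + 2.800·25.00) / 13.80 = 71.32/13.80 = 5.168 µg/L.

5.17 µg/L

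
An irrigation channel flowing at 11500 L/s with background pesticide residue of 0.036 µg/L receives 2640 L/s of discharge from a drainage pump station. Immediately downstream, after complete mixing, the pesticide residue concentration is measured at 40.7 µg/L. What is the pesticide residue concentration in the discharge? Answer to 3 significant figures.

Mass balance: 11500·0.03600 + 2640·Cₑ = 14140·40.70
→ Cₑ = (14140·40.70 − 11500·0.03600) / 2640 = 217.8 µg/L.

218 µg/L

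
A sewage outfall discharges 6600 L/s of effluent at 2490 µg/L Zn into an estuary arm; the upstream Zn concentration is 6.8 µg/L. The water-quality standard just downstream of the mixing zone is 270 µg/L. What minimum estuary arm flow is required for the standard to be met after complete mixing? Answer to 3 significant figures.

55700 L/s

Set C_mix = 270: (Q·6.800 + 6600·2490) / (Q + 6600) = 270
→ Q = 6600·(2490 − 270)/(270 − 6.800) = 55670 L/s.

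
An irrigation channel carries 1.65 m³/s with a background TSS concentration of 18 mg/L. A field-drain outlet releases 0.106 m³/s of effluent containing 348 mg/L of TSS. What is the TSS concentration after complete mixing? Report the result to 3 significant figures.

Mixed concentration C = ΣQC/ΣQ = (1.650·18.00 + 0.1060·348.0) / 1.756 = 66.59/1.756 = 37.92 mg/L.

37.9 mg/L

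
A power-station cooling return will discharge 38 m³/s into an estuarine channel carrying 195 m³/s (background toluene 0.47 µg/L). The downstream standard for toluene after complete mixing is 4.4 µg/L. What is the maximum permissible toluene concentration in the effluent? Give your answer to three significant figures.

At the limit, (Qr·Cr + Qe·Cₑ)/(Qr + Qe) = 4.4:
Cₑ = (233.0·4.4 − 195.0·0.4700) / 38.00 = 24.57 µg/L.

24.6 µg/L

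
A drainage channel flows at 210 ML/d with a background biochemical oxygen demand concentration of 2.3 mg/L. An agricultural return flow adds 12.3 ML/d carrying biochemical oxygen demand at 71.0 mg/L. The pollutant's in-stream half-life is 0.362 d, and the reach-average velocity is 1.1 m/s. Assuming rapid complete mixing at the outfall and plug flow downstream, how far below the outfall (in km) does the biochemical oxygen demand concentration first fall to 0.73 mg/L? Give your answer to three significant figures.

Mass balance: C = (210.0·2.300 + 12.30·71.00) / 222.3 = 1356/222.3 = 6.101 mg/L.
Half-life 0.362 d → k = ln 2 / 0.362 = 1.915 d⁻¹.
Set 6.101·exp(−k·t) = 0.73 → t = ln(6.101/0.73)/k = 95800 s = 26.61 h.
Distance = v·t = 1.1·95800 = 105400 m = 105.4 km.

105 km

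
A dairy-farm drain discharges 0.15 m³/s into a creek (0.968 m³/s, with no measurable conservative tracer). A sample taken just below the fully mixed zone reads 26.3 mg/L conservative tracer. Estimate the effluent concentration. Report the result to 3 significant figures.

Mass balance: 0.9680·0 + 0.1500·Cₑ = 1.118·26.30
→ Cₑ = (1.118·26.30 − 0.9680·0) / 0.1500 = 196.0 mg/L.

196 mg/L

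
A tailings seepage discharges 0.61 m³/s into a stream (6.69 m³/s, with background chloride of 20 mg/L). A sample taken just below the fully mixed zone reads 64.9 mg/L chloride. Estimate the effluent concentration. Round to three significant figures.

Mass balance: 6.690·20.00 + 0.6100·Cₑ = 7.300·64.90
→ Cₑ = (7.300·64.90 − 6.690·20.00) / 0.6100 = 557.3 mg/L.

557 mg/L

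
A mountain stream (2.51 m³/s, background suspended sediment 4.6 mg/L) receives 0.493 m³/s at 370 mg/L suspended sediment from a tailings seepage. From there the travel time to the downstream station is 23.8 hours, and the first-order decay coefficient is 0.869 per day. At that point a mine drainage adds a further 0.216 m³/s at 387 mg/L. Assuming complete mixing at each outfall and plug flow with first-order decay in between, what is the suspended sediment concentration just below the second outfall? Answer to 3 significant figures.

Mixed concentration C = ΣQC/ΣQ = (2.510·4.600 + 0.4930·370.0) / 3.003 = 194.0/3.003 = 64.59 mg/L; combined flow 3.003 m³/s.
After decay, C = 64.59 × e^(−kt) = 64.59 × 0.4224 = 27.28 mg/L.
Second outfall: C = (3.003·27.28 + 0.2160·387.0)/3.219 = 51.42 mg/L.

51.4 mg/L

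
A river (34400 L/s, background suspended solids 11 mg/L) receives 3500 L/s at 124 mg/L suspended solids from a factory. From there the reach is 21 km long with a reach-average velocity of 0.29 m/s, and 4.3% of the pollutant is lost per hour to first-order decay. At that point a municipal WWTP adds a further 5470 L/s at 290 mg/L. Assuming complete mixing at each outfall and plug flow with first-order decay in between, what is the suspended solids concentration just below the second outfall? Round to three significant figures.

44.3 mg/L

Flow-weighted average: C = (34400·11.00 + 3500·124.0) / 37900 = 812400/37900 = 21.44 mg/L; combined flow 37900 L/s.
Travel time t = 21·1000 / 0.29 = 72410 s = 20.11 h.
4.3%/h lost → k = −ln(1 − 0.043) = 0.04395 h⁻¹.
First-order decay: C = 21.44·exp(−k·t) = 21.44·0.4131 = 8.855 mg/L.
At the second outfall, C = (37900·8.855 + 5470·290.0) / (37900 + 5470) = 44.31 mg/L.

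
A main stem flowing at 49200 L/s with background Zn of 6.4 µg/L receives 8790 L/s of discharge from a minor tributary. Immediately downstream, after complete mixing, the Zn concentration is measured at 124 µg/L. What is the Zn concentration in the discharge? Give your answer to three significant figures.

Mass balance: 49200·6.400 + 8790·Cₑ = 57990·124.0
→ Cₑ = (57990·124.0 − 49200·6.400) / 8790 = 782.2 µg/L.

782 µg/L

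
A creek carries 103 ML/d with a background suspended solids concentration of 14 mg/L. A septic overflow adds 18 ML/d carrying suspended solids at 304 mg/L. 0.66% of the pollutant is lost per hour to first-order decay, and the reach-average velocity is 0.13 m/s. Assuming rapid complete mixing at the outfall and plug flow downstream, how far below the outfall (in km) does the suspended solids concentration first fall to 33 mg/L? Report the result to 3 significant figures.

Flow-weighted average: C = (103.0·14.00 + 18.00·304.0) / 121.0 = 6914/121.0 = 57.14 mg/L.
0.66%/h lost → k = −ln(1 − 0.0066) = 0.006622 h⁻¹.
Set 57.14·exp(−k·t) = 33 → t = ln(57.14/33)/k = 298500 s = 82.91 h.
Distance = v·t = 0.13·298500 = 38800 m = 38.80 km.

38.8 km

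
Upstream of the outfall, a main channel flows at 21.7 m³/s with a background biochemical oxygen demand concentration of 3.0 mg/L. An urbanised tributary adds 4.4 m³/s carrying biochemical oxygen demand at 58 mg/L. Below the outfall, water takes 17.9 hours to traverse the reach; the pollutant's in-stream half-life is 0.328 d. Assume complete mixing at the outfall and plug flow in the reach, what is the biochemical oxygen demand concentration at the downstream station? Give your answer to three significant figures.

Flow-weighted average: C = (21.70·3.000 + 4.400·58.00) / 26.10 = 320.3/26.10 = 12.27 mg/L.
Half-life 0.328 d → k = ln 2 / 0.328 = 2.113 d⁻¹.
First-order decay: C = 12.27·exp(−k·t) = 12.27·0.2068 = 2.538 mg/L.

2.54 mg/L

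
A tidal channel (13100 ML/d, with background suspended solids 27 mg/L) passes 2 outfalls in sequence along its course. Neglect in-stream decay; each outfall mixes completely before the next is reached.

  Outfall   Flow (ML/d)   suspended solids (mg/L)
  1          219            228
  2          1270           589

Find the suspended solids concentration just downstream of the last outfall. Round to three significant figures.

78.9 mg/L

After outfall 1: Q = 13100 + 219.0 = 13320 ML/d; C = (13100·27.00 + 219.0·228.0)/13320 = 30.30 mg/L.
After outfall 2: Q = 13320 + 1270 = 14590 ML/d; C = (13320·30.30 + 1270·589.0)/14590 = 78.94 mg/L.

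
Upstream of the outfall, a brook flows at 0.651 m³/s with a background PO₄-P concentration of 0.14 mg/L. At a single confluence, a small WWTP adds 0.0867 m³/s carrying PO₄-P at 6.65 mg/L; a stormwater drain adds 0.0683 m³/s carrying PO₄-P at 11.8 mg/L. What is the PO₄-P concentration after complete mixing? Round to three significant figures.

Mixed concentration C = ΣQC/ΣQ = (0.6510·0.1400 + 0.08670·6.650 + 0.06830·11.80) / 0.8060 = 1.474/0.8060 = 1.828 mg/L.

1.83 mg/L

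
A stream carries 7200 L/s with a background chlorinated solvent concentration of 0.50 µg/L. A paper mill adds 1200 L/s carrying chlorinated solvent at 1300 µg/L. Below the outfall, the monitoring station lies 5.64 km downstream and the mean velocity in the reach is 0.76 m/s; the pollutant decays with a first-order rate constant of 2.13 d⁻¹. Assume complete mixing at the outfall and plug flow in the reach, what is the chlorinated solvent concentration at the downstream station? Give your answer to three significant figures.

After mixing, C = (7200·0.5000 + 1200·1300) / 8400 = 1564000/8400 = 186.1 µg/L.
Travel time t = 5.64·1000 / 0.76 = 7421 s = 2.061 h.
After decay, C = 186.1 × e^(−kt) = 186.1 × 0.8328 = 155.0 µg/L.

155 µg/L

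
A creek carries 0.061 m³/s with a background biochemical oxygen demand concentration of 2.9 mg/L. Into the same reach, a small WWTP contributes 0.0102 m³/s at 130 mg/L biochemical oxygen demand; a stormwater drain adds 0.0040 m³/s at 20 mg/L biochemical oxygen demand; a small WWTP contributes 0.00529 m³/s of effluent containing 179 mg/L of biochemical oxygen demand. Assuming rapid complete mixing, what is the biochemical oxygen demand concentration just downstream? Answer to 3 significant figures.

31.4 mg/L

Mixed concentration C = ΣQC/ΣQ = (0.06100·2.900 + 0.01020·130.0 + 0.004000·20.00 + 0.005290·179.0) / 0.08049 = 2.530/0.08049 = 31.43 mg/L.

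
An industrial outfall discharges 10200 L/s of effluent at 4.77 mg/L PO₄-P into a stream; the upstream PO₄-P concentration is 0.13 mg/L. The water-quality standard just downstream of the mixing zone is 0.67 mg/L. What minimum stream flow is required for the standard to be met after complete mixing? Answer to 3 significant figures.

77400 L/s

Set C_mix = 0.67: (Q·0.1300 + 10200·4.770) / (Q + 10200) = 0.67
→ Q = 10200·(4.770 − 0.67)/(0.67 − 0.1300) = 77440 L/s.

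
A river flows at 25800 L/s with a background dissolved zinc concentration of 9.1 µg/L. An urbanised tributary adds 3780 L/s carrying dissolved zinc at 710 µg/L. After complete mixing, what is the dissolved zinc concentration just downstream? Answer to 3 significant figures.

98.7 µg/L

Mass balance: C = (25800·9.100 + 3780·710.0) / 29580 = 2919000/29580 = 98.67 µg/L.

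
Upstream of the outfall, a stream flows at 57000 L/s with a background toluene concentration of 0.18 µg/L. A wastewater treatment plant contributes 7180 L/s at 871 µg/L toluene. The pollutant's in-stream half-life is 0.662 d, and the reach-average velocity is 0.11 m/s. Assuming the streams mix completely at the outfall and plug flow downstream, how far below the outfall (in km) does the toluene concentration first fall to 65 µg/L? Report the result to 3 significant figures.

After mixing, C = (57000·0.1800 + 7180·871.0) / 64180 = 6264000/64180 = 97.60 µg/L.
Half-life 0.662 d → k = ln 2 / 0.662 = 1.047 d⁻¹.
Set 97.60·exp(−k·t) = 65 → t = ln(97.60/65)/k = 33540 s = 9.318 h.
Distance = v·t = 0.11·33540 = 3690 m = 3.690 km.

3.69 km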